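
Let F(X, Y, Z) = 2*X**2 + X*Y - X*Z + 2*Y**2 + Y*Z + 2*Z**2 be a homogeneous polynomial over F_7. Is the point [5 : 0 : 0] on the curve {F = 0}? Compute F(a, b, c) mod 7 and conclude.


F(5,0,0) ≡ 1 (mod 7); P is NOT on the curve.

Evaluate F(5, 0, 0) term-by-term (mod 7).
  2*X**2 ↦ 2·25·1·1 = 50
  X*Y ↦ 1·5·0·1 = 0
  -X*Z ↦ -1·5·1·0 = 0
  2*Y**2 ↦ 2·1·0·1 = 0
  Y*Z ↦ 1·1·0·0 = 0
  2*Z**2 ↦ 2·1·1·0 = 0
Sum: F(5, 0, 0) = (50) + (0) + (0) + (0) + (0) + (0) = 50.
Reducing mod 7: 50 ≡ 1 (mod 7).
Since F(a, b, c) ≡ 1 ≠ 0 (mod 7), P does NOT lie on the curve.


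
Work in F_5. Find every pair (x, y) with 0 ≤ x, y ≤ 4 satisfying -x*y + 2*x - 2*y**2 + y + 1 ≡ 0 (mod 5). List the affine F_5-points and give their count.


Affine F_5-points: {(0, 1), (0, 2), (1, 2), (1, 3), (2, 0), (2, 2), (3, 2), (4, 2), (4, 4)}; count = 9.

For each of the 25 pairs (x, y) ∈ F_5², evaluate f(x, y) mod 5. Record the zeros.
  x = 0: [0↦1, 1↦0, 2↦0, 3↦1, 4↦3]  zeros at y ∈ {1, 2}
  x = 1: [0↦3, 1↦1, 2↦0, 3↦0, 4↦1]  zeros at y ∈ {2, 3}
  x = 2: [0↦0, 1↦2, 2↦0, 3↦4, 4↦4]  zeros at y ∈ {0, 2}
  x = 3: [0↦2, 1↦3, 2↦0, 3↦3, 4↦2]  zeros at y ∈ {2}
  x = 4: [0↦4, 1↦4, 2↦0, 3↦2, 4↦0]  zeros at y ∈ {2, 4}
Collecting zeros: affine points = {(0, 1), (0, 2), (1, 2), (1, 3), (2, 0), (2, 2), (3, 2), (4, 2), (4, 4)}.
Total count |C(F_5)_aff| = 9.


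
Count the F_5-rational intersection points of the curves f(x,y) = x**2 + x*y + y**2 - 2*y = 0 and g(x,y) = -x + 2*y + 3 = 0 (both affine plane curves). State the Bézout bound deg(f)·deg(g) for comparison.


Common zeros: ∅; count = 0; Bézout bound = 2.

deg(f) = 2, deg(g) = 1, so Bézout bound = 2.
Scan x ∈ F_5. For each x, list the y ∈ F_5 with f(x, y) ≡ 0 and those with g(x, y) ≡ 0 (mod 5); the common zeros in that column are the intersection.
  x = 0: f ≡ 0 at y ∈ {0, 2}; g ≡ 0 at y ∈ {1}; common: ∅.
  x = 1: f ≡ 0 at y ∈ ∅; g ≡ 0 at y ∈ {4}; common: ∅.
  x = 2: f ≡ 0 at y ∈ {1, 4}; g ≡ 0 at y ∈ {2}; common: ∅.
  x = 3: f ≡ 0 at y ∈ {2}; g ≡ 0 at y ∈ {0}; common: ∅.
  x = 4: f ≡ 0 at y ∈ {4}; g ≡ 0 at y ∈ {3}; common: ∅.
Collecting: common zeros = ∅, so the count is 0.
Comparison with the Bézout bound: 0 ≤ 2 = deg(f)·deg(g), as expected for curves with no common component (the affine F_5-count falls short of the bound because intersections may lie at infinity, over extension fields, or carry multiplicity).


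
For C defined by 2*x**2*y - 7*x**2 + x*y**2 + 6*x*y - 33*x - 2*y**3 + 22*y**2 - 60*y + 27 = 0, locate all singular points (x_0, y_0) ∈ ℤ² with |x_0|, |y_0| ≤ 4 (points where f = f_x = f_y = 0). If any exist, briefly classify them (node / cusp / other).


Singular points: {(-3, 3)}; classification: node.

Compute partial derivatives:
  f_x = 4*x*y - 14*x + y**2 + 6*y - 33.
  f_y = 2*x**2 + 2*x*y + 6*x - 6*y**2 + 44*y - 60.
Scan x_0 ∈ {−4, ..., 4}. For each x_0, f_y(x_0, y) is a polynomial in y; find its integer roots y ∈ {−4, ..., 4}, then test f_x and f at those candidates.
  x = -4: f_y(-4, y) = -6*y**2 + 36*y - 52; no integer root y with |y| ≤ 4.
  x = -3: f_y(-3, y) = -6*y**2 + 38*y - 60; vanishes at y ∈ {3}. (-3, 3): f_x = 0, f = 0 — SINGULAR.
  x = -2: f_y(-2, y) = -6*y**2 + 40*y - 64; vanishes at y ∈ {4}. (-2, 4): f_x = 3 ≠ 0.
  x = -1: f_y(-1, y) = -6*y**2 + 42*y - 64; no integer root y with |y| ≤ 4.
  x = 0: f_y(0, y) = -6*y**2 + 44*y - 60; no integer root y with |y| ≤ 4.
  x = 1: f_y(1, y) = -6*y**2 + 46*y - 52; no integer root y with |y| ≤ 4.
  x = 2: f_y(2, y) = -6*y**2 + 48*y - 40; no integer root y with |y| ≤ 4.
  x = 3: f_y(3, y) = -6*y**2 + 50*y - 24; no integer root y with |y| ≤ 4.
  x = 4: f_y(4, y) = -6*y**2 + 52*y - 4; no integer root y with |y| ≤ 4.
Only singular point on the grid: (-3, 3).
Classify: substitute x = -3 + u, y = 3 + v and expand: f = 2*u**2*v - u**2 + u*v**2 - 2*v**3 + v**2.
No constant or linear terms (consistent with a singular point). Quadratic part: -u**2 + v**2. Cubic part: 2*u**2*v + u*v**2 - 2*v**3.
The quadratic part v**2 - u**2 = (v − u)(v + u) splits into two distinct linear factors, so there are two distinct tangent lines y − 3 = ±(x − -3) — this is a node (ordinary double point).
Classification: node.


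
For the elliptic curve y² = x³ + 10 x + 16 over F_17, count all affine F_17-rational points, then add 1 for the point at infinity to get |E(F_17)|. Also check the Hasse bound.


Affine points = {(0, 4), (0, 13), (4, 1), (4, 16), (5, 2), (5, 15), (7, 2), (7, 15), (8, 8), (8, 9), (9, 6), (9, 11)}; affine count = 12; |E(F_17)| = 13.

Discriminant check: Δ ∝ 4a³ + 27b² = 4·10³ + 27·16² = 4·1000 + 27·256 ≡ 15 (mod 17). Nonzero ⇒ E is nonsingular.
For each x ∈ F_17, compute rhs = x³ + 10·x + 16 mod 17, then count y ∈ F_17 with y² ≡ rhs.
  x = 0: rhs = 16, matching y values: 4, 13 (2 points).
  x = 1: rhs = 10, matching y values: none (0 points).
  x = 2: rhs = 10, matching y values: none (0 points).
  x = 3: rhs = 5, matching y values: none (0 points).
  x = 4: rhs = 1, matching y values: 1, 16 (2 points).
  x = 5: rhs = 4, matching y values: 2, 15 (2 points).
  x = 6: rhs = 3, matching y values: none (0 points).
  x = 7: rhs = 4, matching y values: 2, 15 (2 points).
  x = 8: rhs = 13, matching y values: 8, 9 (2 points).
  x = 9: rhs = 2, matching y values: 6, 11 (2 points).
  x = 10: rhs = 11, matching y values: none (0 points).
  x = 11: rhs = 12, matching y values: none (0 points).
  x = 12: rhs = 11, matching y values: none (0 points).
  x = 13: rhs = 14, matching y values: none (0 points).
  x = 14: rhs = 10, matching y values: none (0 points).
  x = 15: rhs = 5, matching y values: none (0 points).
  x = 16: rhs = 5, matching y values: none (0 points).
Total affine count: 12.
Full point count |E(F_17)| = 12 + 1 = 13.
Hasse bound: |13 − (17+1)| = |-5| = 5 ≤ 2√17 ≈ 8.2462 ✓.


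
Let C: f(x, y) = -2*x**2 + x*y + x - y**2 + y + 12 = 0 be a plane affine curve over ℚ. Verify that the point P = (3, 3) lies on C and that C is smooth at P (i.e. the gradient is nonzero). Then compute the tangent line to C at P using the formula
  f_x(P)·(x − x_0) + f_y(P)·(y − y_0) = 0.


Tangent line at P: -8*x - 2*y + 30 = 0.

Step 1: f(3, 3) = 0, so P lies on C.
Step 2: partial derivatives
  f_x(x, y) = -4*x + y + 1, f_y(x, y) = x - 2*y + 1.
  f_x(P) = -8, f_y(P) = -2 (gradient nonzero, so P is smooth).
Step 3: tangent line at P: -8·(x − 3) + -2·(y − 3) = 0.
Expanding: -8*x - 2*y + 30 = 0.


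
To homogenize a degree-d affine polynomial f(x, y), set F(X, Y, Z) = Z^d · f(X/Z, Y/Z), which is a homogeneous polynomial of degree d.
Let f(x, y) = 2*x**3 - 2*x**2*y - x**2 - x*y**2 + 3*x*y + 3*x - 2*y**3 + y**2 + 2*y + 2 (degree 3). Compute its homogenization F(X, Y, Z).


F(X, Y, Z) = 2*X**3 - 2*X**2*Y - X**2*Z - X*Y**2 + 3*X*Y*Z + 3*X*Z**2 - 2*Y**3 + Y**2*Z + 2*Y*Z**2 + 2*Z**3

deg(f) = 3.
Substitute x = X/Z, y = Y/Z into f, then multiply by Z^3.
  monomial 2·x^3·y^0 ↦ 2·X^3·Y^0·Z^0.
  monomial -2·x^2·y^1 ↦ -2·X^2·Y^1·Z^0.
  monomial -1·x^2·y^0 ↦ -1·X^2·Y^0·Z^1.
  monomial -1·x^1·y^2 ↦ -1·X^1·Y^2·Z^0.
  monomial 3·x^1·y^1 ↦ 3·X^1·Y^1·Z^1.
  monomial 3·x^1·y^0 ↦ 3·X^1·Y^0·Z^2.
  monomial -2·x^0·y^3 ↦ -2·X^0·Y^3·Z^0.
  monomial 1·x^0·y^2 ↦ 1·X^0·Y^2·Z^1.
  monomial 2·x^0·y^1 ↦ 2·X^0·Y^1·Z^2.
  monomial 2·x^0·y^0 ↦ 2·X^0·Y^0·Z^3.
Collecting: F(X, Y, Z) = 2*X**3 - 2*X**2*Y - X**2*Z - X*Y**2 + 3*X*Y*Z + 3*X*Z**2 - 2*Y**3 + Y**2*Z + 2*Y*Z**2 + 2*Z**3.


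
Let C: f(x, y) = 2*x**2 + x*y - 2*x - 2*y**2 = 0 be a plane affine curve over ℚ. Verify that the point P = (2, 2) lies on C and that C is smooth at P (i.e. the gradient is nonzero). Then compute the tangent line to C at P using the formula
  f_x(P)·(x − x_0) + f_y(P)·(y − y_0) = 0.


Tangent line at P: 8*x - 6*y - 4 = 0.

Step 1: f(2, 2) = 0, so P lies on C.
Step 2: partial derivatives
  f_x(x, y) = 4*x + y - 2, f_y(x, y) = x - 4*y.
  f_x(P) = 8, f_y(P) = -6 (gradient nonzero, so P is smooth).
Step 3: tangent line at P: 8·(x − 2) + -6·(y − 2) = 0.
Expanding: 8*x - 6*y - 4 = 0.


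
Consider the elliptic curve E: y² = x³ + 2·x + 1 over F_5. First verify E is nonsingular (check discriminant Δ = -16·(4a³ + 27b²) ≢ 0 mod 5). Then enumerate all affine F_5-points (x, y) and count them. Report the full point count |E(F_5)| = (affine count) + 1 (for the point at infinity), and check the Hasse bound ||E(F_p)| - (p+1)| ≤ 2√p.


Affine points = {(0, 1), (0, 4), (1, 2), (1, 3), (3, 2), (3, 3)}; affine count = 6; |E(F_5)| = 7.

Discriminant check: Δ ∝ 4a³ + 27b² = 4·2³ + 27·1² = 4·8 + 27·1 ≡ 4 (mod 5). Nonzero ⇒ E is nonsingular.
For each x ∈ F_5, compute rhs = x³ + 2·x + 1 mod 5, then count y ∈ F_5 with y² ≡ rhs.
  x = 0: rhs = 1, matching y values: 1, 4 (2 points).
  x = 1: rhs = 4, matching y values: 2, 3 (2 points).
  x = 2: rhs = 3, matching y values: none (0 points).
  x = 3: rhs = 4, matching y values: 2, 3 (2 points).
  x = 4: rhs = 3, matching y values: none (0 points).
Total affine count: 6.
Full point count |E(F_5)| = 6 + 1 = 7.
Hasse bound: |7 − (5+1)| = |1| = 1 ≤ 2√5 ≈ 4.4721 ✓.


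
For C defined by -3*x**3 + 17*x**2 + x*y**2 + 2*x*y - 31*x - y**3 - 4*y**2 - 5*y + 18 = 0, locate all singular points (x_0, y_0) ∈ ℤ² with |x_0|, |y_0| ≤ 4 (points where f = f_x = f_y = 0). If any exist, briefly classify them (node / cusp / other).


Singular points: {(2, -1)}; classification: node.

Compute partial derivatives:
  f_x = -9*x**2 + 34*x + y**2 + 2*y - 31.
  f_y = 2*x*y + 2*x - 3*y**2 - 8*y - 5.
Scan x_0 ∈ {−4, ..., 4}. For each x_0, f_y(x_0, y) is a polynomial in y; find its integer roots y ∈ {−4, ..., 4}, then test f_x and f at those candidates.
  x = -4: f_y(-4, y) = -3*y**2 - 16*y - 13; vanishes at y ∈ {-1}. (-4, -1): f_x = -312 ≠ 0.
  x = -3: f_y(-3, y) = -3*y**2 - 14*y - 11; vanishes at y ∈ {-1}. (-3, -1): f_x = -215 ≠ 0.
  x = -2: f_y(-2, y) = -3*y**2 - 12*y - 9; vanishes at y ∈ {-3, -1}. (-2, -3): f_x = -132 ≠ 0; (-2, -1): f_x = -136 ≠ 0.
  x = -1: f_y(-1, y) = -3*y**2 - 10*y - 7; vanishes at y ∈ {-1}. (-1, -1): f_x = -75 ≠ 0.
  x = 0: f_y(0, y) = -3*y**2 - 8*y - 5; vanishes at y ∈ {-1}. (0, -1): f_x = -32 ≠ 0.
  x = 1: f_y(1, y) = -3*y**2 - 6*y - 3; vanishes at y ∈ {-1}. (1, -1): f_x = -7 ≠ 0.
  x = 2: f_y(2, y) = -3*y**2 - 4*y - 1; vanishes at y ∈ {-1}. (2, -1): f_x = 0, f = 0 — SINGULAR.
  x = 3: f_y(3, y) = -3*y**2 - 2*y + 1; vanishes at y ∈ {-1}. (3, -1): f_x = -11 ≠ 0.
  x = 4: f_y(4, y) = 3 - 3*y**2; vanishes at y ∈ {-1, 1}. (4, -1): f_x = -40 ≠ 0; (4, 1): f_x = -36 ≠ 0.
Only singular point on the grid: (2, -1).
Classify: substitute x = 2 + u, y = -1 + v and expand: f = -3*u**3 - u**2 + u*v**2 - v**3 + v**2.
No constant or linear terms (consistent with a singular point). Quadratic part: -u**2 + v**2. Cubic part: -3*u**3 + u*v**2 - v**3.
The quadratic part v**2 - u**2 = (v − u)(v + u) splits into two distinct linear factors, so there are two distinct tangent lines y − -1 = ±(x − 2) — this is a node (ordinary double point).
Classification: node.


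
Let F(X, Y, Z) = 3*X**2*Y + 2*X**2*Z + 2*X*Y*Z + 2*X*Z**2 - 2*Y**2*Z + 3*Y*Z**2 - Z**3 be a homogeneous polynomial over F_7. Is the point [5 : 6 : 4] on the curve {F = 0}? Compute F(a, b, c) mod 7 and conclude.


F(5,6,4) ≡ 6 (mod 7); P is NOT on the curve.

Evaluate F(5, 6, 4) term-by-term (mod 7).
  3*X**2*Y ↦ 3·25·6·1 = 450
  2*X**2*Z ↦ 2·25·1·4 = 200
  2*X*Y*Z ↦ 2·5·6·4 = 240
  2*X*Z**2 ↦ 2·5·1·16 = 160
  -2*Y**2*Z ↦ -2·1·36·4 = -288
  3*Y*Z**2 ↦ 3·1·6·16 = 288
  -Z**3 ↦ -1·1·1·64 = -64
Sum: F(5, 6, 4) = (450) + (200) + (240) + (160) + (-288) + (288) + (-64) = 986.
Reducing mod 7: 986 ≡ 6 (mod 7).
Since F(a, b, c) ≡ 6 ≠ 0 (mod 7), P does NOT lie on the curve.


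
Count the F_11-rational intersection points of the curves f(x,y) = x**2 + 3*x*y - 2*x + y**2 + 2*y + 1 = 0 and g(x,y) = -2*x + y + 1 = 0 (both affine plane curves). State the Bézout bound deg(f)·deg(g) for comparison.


Common zeros: {(0, 10)}; count = 1; Bézout bound = 2.

deg(f) = 2, deg(g) = 1, so Bézout bound = 2.
Scan x ∈ F_11. For each x, list the y ∈ F_11 with f(x, y) ≡ 0 and those with g(x, y) ≡ 0 (mod 11); the common zeros in that column are the intersection.
  x = 0: f ≡ 0 at y ∈ {10}; g ≡ 0 at y ∈ {10}; common: {10}.
  x = 1: f ≡ 0 at y ∈ {0, 6}; g ≡ 0 at y ∈ {1}; common: ∅.
  x = 2: f ≡ 0 at y ∈ {5, 9}; g ≡ 0 at y ∈ {3}; common: ∅.
  x = 3: f ≡ 0 at y ∈ ∅; g ≡ 0 at y ∈ {5}; common: ∅.
  x = 4: f ≡ 0 at y ∈ ∅; g ≡ 0 at y ∈ {7}; common: ∅.
  x = 5: f ≡ 0 at y ∈ {6, 10}; g ≡ 0 at y ∈ {9}; common: ∅.
  x = 6: f ≡ 0 at y ∈ {4, 9}; g ≡ 0 at y ∈ {0}; common: ∅.
  x = 7: f ≡ 0 at y ∈ {5}; g ≡ 0 at y ∈ {2}; common: ∅.
  x = 8: f ≡ 0 at y ∈ ∅; g ≡ 0 at y ∈ {4}; common: ∅.
  x = 9: f ≡ 0 at y ∈ ∅; g ≡ 0 at y ∈ {6}; common: ∅.
  x = 10: f ≡ 0 at y ∈ ∅; g ≡ 0 at y ∈ {8}; common: ∅.
Collecting: common zeros = {(0, 10)}, so the count is 1.
Comparison with the Bézout bound: 1 ≤ 2 = deg(f)·deg(g), as expected for curves with no common component (the affine F_11-count falls short of the bound because intersections may lie at infinity, over extension fields, or carry multiplicity).


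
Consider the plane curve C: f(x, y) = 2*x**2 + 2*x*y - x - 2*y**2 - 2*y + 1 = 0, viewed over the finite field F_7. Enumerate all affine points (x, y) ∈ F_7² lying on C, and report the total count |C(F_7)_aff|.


Affine F_7-points: {(1, 1), (1, 6), (2, 0), (2, 1), (3, 4), (3, 5), (4, 4), (4, 6)}; count = 8.

For each of the 49 pairs (x, y) ∈ F_7², evaluate f(x, y) mod 7. Record the zeros.
  x = 0: [0↦1, 1↦4, 2↦3, 3↦5, 4↦3, 5↦4, 6↦1]  zeros at y ∈ ∅
  x = 1: [0↦2, 1↦0, 2↦1, 3↦5, 4↦5, 5↦1, 6↦0]  zeros at y ∈ {1, 6}
  x = 2: [0↦0, 1↦0, 2↦3, 3↦2, 4↦4, 5↦2, 6↦3]  zeros at y ∈ {0, 1}
  x = 3: [0↦2, 1↦4, 2↦2, 3↦3, 4↦0, 5↦0, 6↦3]  zeros at y ∈ {4, 5}
  x = 4: [0↦1, 1↦5, 2↦5, 3↦1, 4↦0, 5↦2, 6↦0]  zeros at y ∈ {4, 6}
  x = 5: [0↦4, 1↦3, 2↦5, 3↦3, 4↦4, 5↦1, 6↦1]  zeros at y ∈ ∅
  x = 6: [0↦4, 1↦5, 2↦2, 3↦2, 4↦5, 5↦4, 6↦6]  zeros at y ∈ ∅
Collecting zeros: affine points = {(1, 1), (1, 6), (2, 0), (2, 1), (3, 4), (3, 5), (4, 4), (4, 6)}.
Total count |C(F_7)_aff| = 8.


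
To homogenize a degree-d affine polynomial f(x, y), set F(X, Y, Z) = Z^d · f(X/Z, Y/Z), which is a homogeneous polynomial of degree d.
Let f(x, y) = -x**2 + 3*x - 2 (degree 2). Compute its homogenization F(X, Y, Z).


F(X, Y, Z) = -X**2 + 3*X*Z - 2*Z**2

deg(f) = 2.
Substitute x = X/Z, y = Y/Z into f, then multiply by Z^2.
  monomial -1·x^2·y^0 ↦ -1·X^2·Y^0·Z^0.
  monomial 3·x^1·y^0 ↦ 3·X^1·Y^0·Z^1.
  monomial -2·x^0·y^0 ↦ -2·X^0·Y^0·Z^2.
Collecting: F(X, Y, Z) = -X**2 + 3*X*Z - 2*Z**2.


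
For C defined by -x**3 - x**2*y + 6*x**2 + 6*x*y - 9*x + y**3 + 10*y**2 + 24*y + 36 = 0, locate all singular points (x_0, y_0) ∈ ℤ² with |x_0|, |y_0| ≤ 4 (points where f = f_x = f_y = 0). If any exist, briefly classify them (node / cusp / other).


Singular points: {(3, -3)}; classification: cusp.

Compute partial derivatives:
  f_x = -3*x**2 - 2*x*y + 12*x + 6*y - 9.
  f_y = -x**2 + 6*x + 3*y**2 + 20*y + 24.
Scan x_0 ∈ {−4, ..., 4}. For each x_0, f_y(x_0, y) is a polynomial in y; find its integer roots y ∈ {−4, ..., 4}, then test f_x and f at those candidates.
  x = -4: f_y(-4, y) = 3*y**2 + 20*y - 16; no integer root y with |y| ≤ 4.
  x = -3: f_y(-3, y) = 3*y**2 + 20*y - 3; no integer root y with |y| ≤ 4.
  x = -2: f_y(-2, y) = 3*y**2 + 20*y + 8; no integer root y with |y| ≤ 4.
  x = -1: f_y(-1, y) = 3*y**2 + 20*y + 17; vanishes at y ∈ {-1}. (-1, -1): f_x = -32 ≠ 0.
  x = 0: f_y(0, y) = 3*y**2 + 20*y + 24; no integer root y with |y| ≤ 4.
  x = 1: f_y(1, y) = 3*y**2 + 20*y + 29; no integer root y with |y| ≤ 4.
  x = 2: f_y(2, y) = 3*y**2 + 20*y + 32; vanishes at y ∈ {-4}. (2, -4): f_x = -5 ≠ 0.
  x = 3: f_y(3, y) = 3*y**2 + 20*y + 33; vanishes at y ∈ {-3}. (3, -3): f_x = 0, f = 0 — SINGULAR.
  x = 4: f_y(4, y) = 3*y**2 + 20*y + 32; vanishes at y ∈ {-4}. (4, -4): f_x = -1 ≠ 0.
Only singular point on the grid: (3, -3).
Classify: substitute x = 3 + u, y = -3 + v and expand: f = -u**3 - u**2*v + v**3 + v**2.
No constant or linear terms (consistent with a singular point). Quadratic part: v**2. Cubic part: -u**3 - u**2*v + v**3.
The quadratic part v**2 is a perfect square, so there is a single (double) tangent line v = 0, i.e. y = -3. Restricting the cubic part to that line (v = 0) leaves -u**3 ≠ 0, so f is not divisible by v and the branch is v² ≈ u**3 to lowest order — this is a cusp.
Classification: cusp.


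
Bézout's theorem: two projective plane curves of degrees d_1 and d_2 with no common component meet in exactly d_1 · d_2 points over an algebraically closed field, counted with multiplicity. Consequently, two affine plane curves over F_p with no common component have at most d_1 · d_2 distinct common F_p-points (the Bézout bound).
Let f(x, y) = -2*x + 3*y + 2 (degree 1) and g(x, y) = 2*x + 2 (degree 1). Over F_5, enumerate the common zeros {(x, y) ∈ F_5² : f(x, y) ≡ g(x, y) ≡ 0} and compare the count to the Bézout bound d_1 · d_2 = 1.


Common zeros: {(4, 2)}; count = 1; Bézout bound = 1.

deg(f) = 1, deg(g) = 1, so Bézout bound = 1.
Scan x ∈ F_5. For each x, list the y ∈ F_5 with f(x, y) ≡ 0 and those with g(x, y) ≡ 0 (mod 5); the common zeros in that column are the intersection.
  x = 0: f ≡ 0 at y ∈ {1}; g ≡ 0 at y ∈ ∅; common: ∅.
  x = 1: f ≡ 0 at y ∈ {0}; g ≡ 0 at y ∈ ∅; common: ∅.
  x = 2: f ≡ 0 at y ∈ {4}; g ≡ 0 at y ∈ ∅; common: ∅.
  x = 3: f ≡ 0 at y ∈ {3}; g ≡ 0 at y ∈ ∅; common: ∅.
  x = 4: f ≡ 0 at y ∈ {2}; g ≡ 0 at y ∈ {0, 1, 2, 3, 4}; common: {2}.
Collecting: common zeros = {(4, 2)}, so the count is 1.
Comparison with the Bézout bound: 1 ≤ 1 = deg(f)·deg(g), as expected for curves with no common component (the bound is attained).


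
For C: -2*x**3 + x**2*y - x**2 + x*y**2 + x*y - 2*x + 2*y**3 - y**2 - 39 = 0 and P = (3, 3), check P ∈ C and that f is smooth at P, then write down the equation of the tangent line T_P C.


Tangent line at P: -32*x + 78*y - 138 = 0.

Step 1: f(3, 3) = 0, so P lies on C.
Step 2: partial derivatives
  f_x(x, y) = -6*x**2 + 2*x*y - 2*x + y**2 + y - 2, f_y(x, y) = x**2 + 2*x*y + x + 6*y**2 - 2*y.
  f_x(P) = -32, f_y(P) = 78 (gradient nonzero, so P is smooth).
Step 3: tangent line at P: -32·(x − 3) + 78·(y − 3) = 0.
Expanding: -32*x + 78*y - 138 = 0.


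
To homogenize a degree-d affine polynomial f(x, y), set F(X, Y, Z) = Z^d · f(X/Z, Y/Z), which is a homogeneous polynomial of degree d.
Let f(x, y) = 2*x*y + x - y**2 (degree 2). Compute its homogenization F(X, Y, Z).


F(X, Y, Z) = 2*X*Y + X*Z - Y**2

deg(f) = 2.
Substitute x = X/Z, y = Y/Z into f, then multiply by Z^2.
  monomial 2·x^1·y^1 ↦ 2·X^1·Y^1·Z^0.
  monomial 1·x^1·y^0 ↦ 1·X^1·Y^0·Z^1.
  monomial -1·x^0·y^2 ↦ -1·X^0·Y^2·Z^0.
Collecting: F(X, Y, Z) = 2*X*Y + X*Z - Y**2.


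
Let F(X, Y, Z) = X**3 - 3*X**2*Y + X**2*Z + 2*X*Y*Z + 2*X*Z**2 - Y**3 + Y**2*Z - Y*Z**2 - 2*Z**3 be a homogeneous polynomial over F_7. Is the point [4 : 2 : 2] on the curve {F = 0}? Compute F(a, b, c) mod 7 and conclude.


F(4,2,2) ≡ 5 (mod 7); P is NOT on the curve.

Evaluate F(4, 2, 2) term-by-term (mod 7).
  X**3 ↦ 1·64·1·1 = 64
  -3*X**2*Y ↦ -3·16·2·1 = -96
  X**2*Z ↦ 1·16·1·2 = 32
  2*X*Y*Z ↦ 2·4·2·2 = 32
  2*X*Z**2 ↦ 2·4·1·4 = 32
  -Y**3 ↦ -1·1·8·1 = -8
  Y**2*Z ↦ 1·1·4·2 = 8
  -Y*Z**2 ↦ -1·1·2·4 = -8
  -2*Z**3 ↦ -2·1·1·8 = -16
Sum: F(4, 2, 2) = (64) + (-96) + (32) + (32) + (32) + (-8) + (8) + (-8) + (-16) = 40.
Reducing mod 7: 40 ≡ 5 (mod 7).
Since F(a, b, c) ≡ 5 ≠ 0 (mod 7), P does NOT lie on the curve.


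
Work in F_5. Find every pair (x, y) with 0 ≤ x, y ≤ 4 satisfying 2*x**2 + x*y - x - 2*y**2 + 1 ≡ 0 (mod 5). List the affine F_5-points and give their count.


Affine F_5-points: {(2, 3)}; count = 1.

For each of the 25 pairs (x, y) ∈ F_5², evaluate f(x, y) mod 5. Record the zeros.
  x = 0: [0↦1, 1↦4, 2↦3, 3↦3, 4↦4]  zeros at y ∈ ∅
  x = 1: [0↦2, 1↦1, 2↦1, 3↦2, 4↦4]  zeros at y ∈ ∅
  x = 2: [0↦2, 1↦2, 2↦3, 3↦0, 4↦3]  zeros at y ∈ {3}
  x = 3: [0↦1, 1↦2, 2↦4, 3↦2, 4↦1]  zeros at y ∈ ∅
  x = 4: [0↦4, 1↦1, 2↦4, 3↦3, 4↦3]  zeros at y ∈ ∅
Collecting zeros: affine points = {(2, 3)}.
Total count |C(F_5)_aff| = 1.


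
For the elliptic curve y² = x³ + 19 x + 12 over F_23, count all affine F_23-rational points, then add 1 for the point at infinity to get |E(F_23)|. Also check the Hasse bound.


Affine points = {(0, 9), (0, 14), (1, 3), (1, 20), (2, 9), (2, 14), (3, 2), (3, 21), (5, 5), (5, 18), (8, 3), (8, 20), (10, 11), (10, 12), (12, 6), (12, 17), (13, 8), (13, 15), (14, 3), (14, 20), (17, 2), (17, 21), (21, 9), (21, 14)}; affine count = 24; |E(F_23)| = 25.

Discriminant check: Δ ∝ 4a³ + 27b² = 4·19³ + 27·12² = 4·6859 + 27·144 ≡ 21 (mod 23). Nonzero ⇒ E is nonsingular.
For each x ∈ F_23, compute rhs = x³ + 19·x + 12 mod 23, then count y ∈ F_23 with y² ≡ rhs.
  x = 0: rhs = 12, matching y values: 9, 14 (2 points).
  x = 1: rhs = 9, matching y values: 3, 20 (2 points).
  x = 2: rhs = 12, matching y values: 9, 14 (2 points).
  x = 3: rhs = 4, matching y values: 2, 21 (2 points).
  x = 4: rhs = 14, matching y values: none (0 points).
  x = 5: rhs = 2, matching y values: 5, 18 (2 points).
  x = 6: rhs = 20, matching y values: none (0 points).
  x = 7: rhs = 5, matching y values: none (0 points).
  x = 8: rhs = 9, matching y values: 3, 20 (2 points).
  x = 9: rhs = 15, matching y values: none (0 points).
  x = 10: rhs = 6, matching y values: 11, 12 (2 points).
  x = 11: rhs = 11, matching y values: none (0 points).
  x = 12: rhs = 13, matching y values: 6, 17 (2 points).
  x = 13: rhs = 18, matching y values: 8, 15 (2 points).
  x = 14: rhs = 9, matching y values: 3, 20 (2 points).
  x = 15: rhs = 15, matching y values: none (0 points).
  x = 16: rhs = 19, matching y values: none (0 points).
  x = 17: rhs = 4, matching y values: 2, 21 (2 points).
  x = 18: rhs = 22, matching y values: none (0 points).
  x = 19: rhs = 10, matching y values: none (0 points).
  x = 20: rhs = 20, matching y values: none (0 points).
  x = 21: rhs = 12, matching y values: 9, 14 (2 points).
  x = 22: rhs = 15, matching y values: none (0 points).
Total affine count: 24.
Full point count |E(F_23)| = 24 + 1 = 25.
Hasse bound: |25 − (23+1)| = |1| = 1 ≤ 2√23 ≈ 9.5917 ✓.


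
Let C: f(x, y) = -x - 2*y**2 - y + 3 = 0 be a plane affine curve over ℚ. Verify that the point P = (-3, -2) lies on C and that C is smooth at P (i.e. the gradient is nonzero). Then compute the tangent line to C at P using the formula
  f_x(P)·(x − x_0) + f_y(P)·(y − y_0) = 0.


Tangent line at P: -x + 7*y + 11 = 0.

Step 1: f(-3, -2) = 0, so P lies on C.
Step 2: partial derivatives
  f_x(x, y) = -1, f_y(x, y) = -4*y - 1.
  f_x(P) = -1, f_y(P) = 7 (gradient nonzero, so P is smooth).
Step 3: tangent line at P: -1·(x − -3) + 7·(y − -2) = 0.
Expanding: -x + 7*y + 11 = 0.


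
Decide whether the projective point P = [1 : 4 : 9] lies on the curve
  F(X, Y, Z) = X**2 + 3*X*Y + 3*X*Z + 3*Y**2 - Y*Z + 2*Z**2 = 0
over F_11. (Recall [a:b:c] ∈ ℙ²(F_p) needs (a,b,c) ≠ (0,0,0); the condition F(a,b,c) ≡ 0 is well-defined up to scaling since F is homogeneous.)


F(1,4,9) ≡ 5 (mod 11); P is NOT on the curve.

Evaluate F(1, 4, 9) term-by-term (mod 11).
  X**2 ↦ 1·1·1·1 = 1
  3*X*Y ↦ 3·1·4·1 = 12
  3*X*Z ↦ 3·1·1·9 = 27
  3*Y**2 ↦ 3·1·16·1 = 48
  -Y*Z ↦ -1·1·4·9 = -36
  2*Z**2 ↦ 2·1·1·81 = 162
Sum: F(1, 4, 9) = (1) + (12) + (27) + (48) + (-36) + (162) = 214.
Reducing mod 11: 214 ≡ 5 (mod 11).
Since F(a, b, c) ≡ 5 ≠ 0 (mod 11), P does NOT lie on the curve.


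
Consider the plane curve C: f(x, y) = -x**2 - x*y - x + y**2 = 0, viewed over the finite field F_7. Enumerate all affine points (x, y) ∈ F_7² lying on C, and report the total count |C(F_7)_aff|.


Affine F_7-points: {(0, 0), (1, 2), (1, 6), (2, 1), (3, 1), (3, 2), (6, 0), (6, 6)}; count = 8.

For each of the 49 pairs (x, y) ∈ F_7², evaluate f(x, y) mod 7. Record the zeros.
  x = 0: [0↦0, 1↦1, 2↦4, 3↦2, 4↦2, 5↦4, 6↦1]  zeros at y ∈ {0}
  x = 1: [0↦5, 1↦5, 2↦0, 3↦4, 4↦3, 5↦4, 6↦0]  zeros at y ∈ {2, 6}
  x = 2: [0↦1, 1↦0, 2↦1, 3↦4, 4↦2, 5↦2, 6↦4]  zeros at y ∈ {1}
  x = 3: [0↦2, 1↦0, 2↦0, 3↦2, 4↦6, 5↦5, 6↦6]  zeros at y ∈ {1, 2}
  x = 4: [0↦1, 1↦5, 2↦4, 3↦5, 4↦1, 5↦6, 6↦6]  zeros at y ∈ ∅
  x = 5: [0↦5, 1↦1, 2↦6, 3↦6, 4↦1, 5↦5, 6↦4]  zeros at y ∈ ∅
  x = 6: [0↦0, 1↦2, 2↦6, 3↦5, 4↦6, 5↦2, 6↦0]  zeros at y ∈ {0, 6}
Collecting zeros: affine points = {(0, 0), (1, 2), (1, 6), (2, 1), (3, 1), (3, 2), (6, 0), (6, 6)}.
Total count |C(F_7)_aff| = 8.


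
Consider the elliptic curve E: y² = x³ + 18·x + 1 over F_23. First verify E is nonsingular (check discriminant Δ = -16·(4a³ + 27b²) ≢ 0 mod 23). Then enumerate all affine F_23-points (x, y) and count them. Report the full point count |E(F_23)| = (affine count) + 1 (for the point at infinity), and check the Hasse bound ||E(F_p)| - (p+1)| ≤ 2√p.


Affine points = {(0, 1), (0, 22), (3, 6), (3, 17), (5, 3), (5, 20), (6, 7), (6, 16), (8, 6), (8, 17), (9, 8), (9, 15), (10, 10), (10, 13), (11, 9), (11, 14), (12, 6), (12, 17), (15, 9), (15, 14), (18, 4), (18, 19), (19, 7), (19, 16), (20, 9), (20, 14), (21, 7), (21, 16)}; affine count = 28; |E(F_23)| = 29.

Discriminant check: Δ ∝ 4a³ + 27b² = 4·18³ + 27·1² = 4·5832 + 27·1 ≡ 10 (mod 23). Nonzero ⇒ E is nonsingular.
For each x ∈ F_23, compute rhs = x³ + 18·x + 1 mod 23, then count y ∈ F_23 with y² ≡ rhs.
  x = 0: rhs = 1, matching y values: 1, 22 (2 points).
  x = 1: rhs = 20, matching y values: none (0 points).
  x = 2: rhs = 22, matching y values: none (0 points).
  x = 3: rhs = 13, matching y values: 6, 17 (2 points).
  x = 4: rhs = 22, matching y values: none (0 points).
  x = 5: rhs = 9, matching y values: 3, 20 (2 points).
  x = 6: rhs = 3, matching y values: 7, 16 (2 points).
  x = 7: rhs = 10, matching y values: none (0 points).
  x = 8: rhs = 13, matching y values: 6, 17 (2 points).
  x = 9: rhs = 18, matching y values: 8, 15 (2 points).
  x = 10: rhs = 8, matching y values: 10, 13 (2 points).
  x = 11: rhs = 12, matching y values: 9, 14 (2 points).
  x = 12: rhs = 13, matching y values: 6, 17 (2 points).
  x = 13: rhs = 17, matching y values: none (0 points).
  x = 14: rhs = 7, matching y values: none (0 points).
  x = 15: rhs = 12, matching y values: 9, 14 (2 points).
  x = 16: rhs = 15, matching y values: none (0 points).
  x = 17: rhs = 22, matching y values: none (0 points).
  x = 18: rhs = 16, matching y values: 4, 19 (2 points).
  x = 19: rhs = 3, matching y values: 7, 16 (2 points).
  x = 20: rhs = 12, matching y values: 9, 14 (2 points).
  x = 21: rhs = 3, matching y values: 7, 16 (2 points).
  x = 22: rhs = 5, matching y values: none (0 points).
Total affine count: 28.
Full point count |E(F_23)| = 28 + 1 = 29.
Hasse bound: |29 − (23+1)| = |5| = 5 ≤ 2√23 ≈ 9.5917 ✓.


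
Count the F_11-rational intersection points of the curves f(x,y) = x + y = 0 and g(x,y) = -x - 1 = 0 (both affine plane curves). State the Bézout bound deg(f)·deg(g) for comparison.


Common zeros: {(10, 1)}; count = 1; Bézout bound = 1.

deg(f) = 1, deg(g) = 1, so Bézout bound = 1.
Scan x ∈ F_11. For each x, list the y ∈ F_11 with f(x, y) ≡ 0 and those with g(x, y) ≡ 0 (mod 11); the common zeros in that column are the intersection.
  x = 0: f ≡ 0 at y ∈ {0}; g ≡ 0 at y ∈ ∅; common: ∅.
  x = 1: f ≡ 0 at y ∈ {10}; g ≡ 0 at y ∈ ∅; common: ∅.
  x = 2: f ≡ 0 at y ∈ {9}; g ≡ 0 at y ∈ ∅; common: ∅.
  x = 3: f ≡ 0 at y ∈ {8}; g ≡ 0 at y ∈ ∅; common: ∅.
  x = 4: f ≡ 0 at y ∈ {7}; g ≡ 0 at y ∈ ∅; common: ∅.
  x = 5: f ≡ 0 at y ∈ {6}; g ≡ 0 at y ∈ ∅; common: ∅.
  x = 6: f ≡ 0 at y ∈ {5}; g ≡ 0 at y ∈ ∅; common: ∅.
  x = 7: f ≡ 0 at y ∈ {4}; g ≡ 0 at y ∈ ∅; common: ∅.
  x = 8: f ≡ 0 at y ∈ {3}; g ≡ 0 at y ∈ ∅; common: ∅.
  x = 9: f ≡ 0 at y ∈ {2}; g ≡ 0 at y ∈ ∅; common: ∅.
  x = 10: f ≡ 0 at y ∈ {1}; g ≡ 0 at y ∈ {0, 1, 2, 3, 4, 5, 6, 7, 8, 9, 10}; common: {1}.
Collecting: common zeros = {(10, 1)}, so the count is 1.
Comparison with the Bézout bound: 1 ≤ 1 = deg(f)·deg(g), as expected for curves with no common component (the bound is attained).


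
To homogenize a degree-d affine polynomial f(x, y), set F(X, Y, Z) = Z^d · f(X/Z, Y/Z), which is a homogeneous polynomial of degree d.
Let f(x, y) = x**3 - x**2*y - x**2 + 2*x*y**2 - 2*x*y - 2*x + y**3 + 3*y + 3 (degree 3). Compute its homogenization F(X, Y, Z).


F(X, Y, Z) = X**3 - X**2*Y - X**2*Z + 2*X*Y**2 - 2*X*Y*Z - 2*X*Z**2 + Y**3 + 3*Y*Z**2 + 3*Z**3

deg(f) = 3.
Substitute x = X/Z, y = Y/Z into f, then multiply by Z^3.
  monomial 1·x^3·y^0 ↦ 1·X^3·Y^0·Z^0.
  monomial -1·x^2·y^1 ↦ -1·X^2·Y^1·Z^0.
  monomial -1·x^2·y^0 ↦ -1·X^2·Y^0·Z^1.
  monomial 2·x^1·y^2 ↦ 2·X^1·Y^2·Z^0.
  monomial -2·x^1·y^1 ↦ -2·X^1·Y^1·Z^1.
  monomial -2·x^1·y^0 ↦ -2·X^1·Y^0·Z^2.
  monomial 1·x^0·y^3 ↦ 1·X^0·Y^3·Z^0.
  monomial 3·x^0·y^1 ↦ 3·X^0·Y^1·Z^2.
  monomial 3·x^0·y^0 ↦ 3·X^0·Y^0·Z^3.
Collecting: F(X, Y, Z) = X**3 - X**2*Y - X**2*Z + 2*X*Y**2 - 2*X*Y*Z - 2*X*Z**2 + Y**3 + 3*Y*Z**2 + 3*Z**3.


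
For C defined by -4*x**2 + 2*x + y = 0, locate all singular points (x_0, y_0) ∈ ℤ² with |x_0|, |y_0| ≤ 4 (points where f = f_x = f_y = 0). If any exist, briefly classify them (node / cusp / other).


No singular points in the scanned grid; C is smooth there.

Compute partial derivatives:
  f_x = 2 - 8*x.
  f_y = 1.
f_y = 1 is a nonzero constant, so f_y never vanishes: no point (x, y) can satisfy f = f_x = f_y = 0. In particular no (x, y) ∈ {−4, ..., 4}² is singular; the curve is smooth.


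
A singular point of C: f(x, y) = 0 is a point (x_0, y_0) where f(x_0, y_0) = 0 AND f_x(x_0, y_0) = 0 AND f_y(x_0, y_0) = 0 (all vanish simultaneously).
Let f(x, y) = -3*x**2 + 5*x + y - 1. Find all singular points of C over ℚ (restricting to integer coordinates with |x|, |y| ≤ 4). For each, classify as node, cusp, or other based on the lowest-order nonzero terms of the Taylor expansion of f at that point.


No singular points in the scanned grid; C is smooth there.

Compute partial derivatives:
  f_x = 5 - 6*x.
  f_y = 1.
f_y = 1 is a nonzero constant, so f_y never vanishes: no point (x, y) can satisfy f = f_x = f_y = 0. In particular no (x, y) ∈ {−4, ..., 4}² is singular; the curve is smooth.


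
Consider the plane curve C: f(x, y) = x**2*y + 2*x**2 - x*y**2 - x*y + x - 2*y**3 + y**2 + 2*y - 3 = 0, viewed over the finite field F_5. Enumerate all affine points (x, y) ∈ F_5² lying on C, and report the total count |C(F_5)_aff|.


Affine F_5-points: {(1, 0), (1, 1), (1, 4), (2, 2), (3, 2), (3, 3), (3, 4)}; count = 7.

For each of the 25 pairs (x, y) ∈ F_5², evaluate f(x, y) mod 5. Record the zeros.
  x = 0: [0↦2, 1↦3, 2↦4, 3↦3, 4↦3]  zeros at y ∈ ∅
  x = 1: [0↦0, 1↦0, 2↦3, 3↦2, 4↦0]  zeros at y ∈ {0, 1, 4}
  x = 2: [0↦2, 1↦3, 2↦0, 3↦1, 4↦4]  zeros at y ∈ {2}
  x = 3: [0↦3, 1↦2, 2↦0, 3↦0, 4↦0]  zeros at y ∈ {2, 3, 4}
  x = 4: [0↦3, 1↦2, 2↦3, 3↦4, 4↦3]  zeros at y ∈ ∅
Collecting zeros: affine points = {(1, 0), (1, 1), (1, 4), (2, 2), (3, 2), (3, 3), (3, 4)}.
Total count |C(F_5)_aff| = 7.


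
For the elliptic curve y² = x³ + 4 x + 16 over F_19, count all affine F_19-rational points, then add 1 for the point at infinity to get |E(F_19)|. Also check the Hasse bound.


Affine points = {(0, 4), (0, 15), (3, 6), (3, 13), (4, 1), (4, 18), (5, 3), (5, 16), (6, 3), (6, 16), (7, 8), (7, 11), (8, 3), (8, 16), (10, 7), (10, 12), (11, 2), (11, 17), (12, 5), (12, 14), (13, 2), (13, 17), (14, 2), (14, 17), (17, 0), (18, 7), (18, 12)}; affine count = 27; |E(F_19)| = 28.

Discriminant check: Δ ∝ 4a³ + 27b² = 4·4³ + 27·16² = 4·64 + 27·256 ≡ 5 (mod 19). Nonzero ⇒ E is nonsingular.
For each x ∈ F_19, compute rhs = x³ + 4·x + 16 mod 19, then count y ∈ F_19 with y² ≡ rhs.
  x = 0: rhs = 16, matching y values: 4, 15 (2 points).
  x = 1: rhs = 2, matching y values: none (0 points).
  x = 2: rhs = 13, matching y values: none (0 points).
  x = 3: rhs = 17, matching y values: 6, 13 (2 points).
  x = 4: rhs = 1, matching y values: 1, 18 (2 points).
  x = 5: rhs = 9, matching y values: 3, 16 (2 points).
  x = 6: rhs = 9, matching y values: 3, 16 (2 points).
  x = 7: rhs = 7, matching y values: 8, 11 (2 points).
  x = 8: rhs = 9, matching y values: 3, 16 (2 points).
  x = 9: rhs = 2, matching y values: none (0 points).
  x = 10: rhs = 11, matching y values: 7, 12 (2 points).
  x = 11: rhs = 4, matching y values: 2, 17 (2 points).
  x = 12: rhs = 6, matching y values: 5, 14 (2 points).
  x = 13: rhs = 4, matching y values: 2, 17 (2 points).
  x = 14: rhs = 4, matching y values: 2, 17 (2 points).
  x = 15: rhs = 12, matching y values: none (0 points).
  x = 16: rhs = 15, matching y values: none (0 points).
  x = 17: rhs = 0, matching y values: 0 (1 points).
  x = 18: rhs = 11, matching y values: 7, 12 (2 points).
Total affine count: 27.
Full point count |E(F_19)| = 27 + 1 = 28.
Hasse bound: |28 − (19+1)| = |8| = 8 ≤ 2√19 ≈ 8.7178 ✓.


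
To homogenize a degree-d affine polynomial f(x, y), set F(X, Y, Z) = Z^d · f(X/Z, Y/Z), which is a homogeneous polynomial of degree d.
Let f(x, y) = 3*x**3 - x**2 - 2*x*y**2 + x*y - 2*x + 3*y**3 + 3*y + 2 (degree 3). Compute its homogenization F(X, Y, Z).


F(X, Y, Z) = 3*X**3 - X**2*Z - 2*X*Y**2 + X*Y*Z - 2*X*Z**2 + 3*Y**3 + 3*Y*Z**2 + 2*Z**3

deg(f) = 3.
Substitute x = X/Z, y = Y/Z into f, then multiply by Z^3.
  monomial 3·x^3·y^0 ↦ 3·X^3·Y^0·Z^0.
  monomial -1·x^2·y^0 ↦ -1·X^2·Y^0·Z^1.
  monomial -2·x^1·y^2 ↦ -2·X^1·Y^2·Z^0.
  monomial 1·x^1·y^1 ↦ 1·X^1·Y^1·Z^1.
  monomial -2·x^1·y^0 ↦ -2·X^1·Y^0·Z^2.
  monomial 3·x^0·y^3 ↦ 3·X^0·Y^3·Z^0.
  monomial 3·x^0·y^1 ↦ 3·X^0·Y^1·Z^2.
  monomial 2·x^0·y^0 ↦ 2·X^0·Y^0·Z^3.
Collecting: F(X, Y, Z) = 3*X**3 - X**2*Z - 2*X*Y**2 + X*Y*Z - 2*X*Z**2 + 3*Y**3 + 3*Y*Z**2 + 2*Z**3.


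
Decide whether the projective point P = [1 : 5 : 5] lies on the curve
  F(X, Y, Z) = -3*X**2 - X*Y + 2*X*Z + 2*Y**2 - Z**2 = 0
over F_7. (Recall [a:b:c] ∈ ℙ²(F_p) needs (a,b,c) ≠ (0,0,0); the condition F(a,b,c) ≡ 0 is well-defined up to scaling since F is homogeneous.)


F(1,5,5) ≡ 6 (mod 7); P is NOT on the curve.

Evaluate F(1, 5, 5) term-by-term (mod 7).
  -3*X**2 ↦ -3·1·1·1 = -3
  -X*Y ↦ -1·1·5·1 = -5
  2*X*Z ↦ 2·1·1·5 = 10
  2*Y**2 ↦ 2·1·25·1 = 50
  -Z**2 ↦ -1·1·1·25 = -25
Sum: F(1, 5, 5) = (-3) + (-5) + (10) + (50) + (-25) = 27.
Reducing mod 7: 27 ≡ 6 (mod 7).
Since F(a, b, c) ≡ 6 ≠ 0 (mod 7), P does NOT lie on the curve.


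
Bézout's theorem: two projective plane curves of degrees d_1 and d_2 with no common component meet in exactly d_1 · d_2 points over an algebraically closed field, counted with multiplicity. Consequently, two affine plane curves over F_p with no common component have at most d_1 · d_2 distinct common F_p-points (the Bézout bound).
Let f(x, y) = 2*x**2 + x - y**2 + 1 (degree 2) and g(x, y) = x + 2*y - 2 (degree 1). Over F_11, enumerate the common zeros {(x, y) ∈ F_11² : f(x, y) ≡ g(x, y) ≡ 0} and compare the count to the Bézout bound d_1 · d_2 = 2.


Common zeros: {(0, 1), (2, 0)}; count = 2; Bézout bound = 2.

deg(f) = 2, deg(g) = 1, so Bézout bound = 2.
Scan x ∈ F_11. For each x, list the y ∈ F_11 with f(x, y) ≡ 0 and those with g(x, y) ≡ 0 (mod 11); the common zeros in that column are the intersection.
  x = 0: f ≡ 0 at y ∈ {1, 10}; g ≡ 0 at y ∈ {1}; common: {1}.
  x = 1: f ≡ 0 at y ∈ {2, 9}; g ≡ 0 at y ∈ {6}; common: ∅.
  x = 2: f ≡ 0 at y ∈ {0}; g ≡ 0 at y ∈ {0}; common: {0}.
  x = 3: f ≡ 0 at y ∈ {0}; g ≡ 0 at y ∈ {5}; common: ∅.
  x = 4: f ≡ 0 at y ∈ {2, 9}; g ≡ 0 at y ∈ {10}; common: ∅.
  x = 5: f ≡ 0 at y ∈ {1, 10}; g ≡ 0 at y ∈ {4}; common: ∅.
  x = 6: f ≡ 0 at y ∈ ∅; g ≡ 0 at y ∈ {9}; common: ∅.
  x = 7: f ≡ 0 at y ∈ ∅; g ≡ 0 at y ∈ {3}; common: ∅.
  x = 8: f ≡ 0 at y ∈ {4, 7}; g ≡ 0 at y ∈ {8}; common: ∅.
  x = 9: f ≡ 0 at y ∈ ∅; g ≡ 0 at y ∈ {2}; common: ∅.
  x = 10: f ≡ 0 at y ∈ ∅; g ≡ 0 at y ∈ {7}; common: ∅.
Collecting: common zeros = {(0, 1), (2, 0)}, so the count is 2.
Comparison with the Bézout bound: 2 ≤ 2 = deg(f)·deg(g), as expected for curves with no common component (the bound is attained).


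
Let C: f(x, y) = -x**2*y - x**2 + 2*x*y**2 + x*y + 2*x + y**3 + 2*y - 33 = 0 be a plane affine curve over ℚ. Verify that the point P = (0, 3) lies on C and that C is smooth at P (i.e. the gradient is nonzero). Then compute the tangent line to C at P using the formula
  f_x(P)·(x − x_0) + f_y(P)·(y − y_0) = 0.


Tangent line at P: 23*x + 29*y - 87 = 0.

Step 1: f(0, 3) = 0, so P lies on C.
Step 2: partial derivatives
  f_x(x, y) = -2*x*y - 2*x + 2*y**2 + y + 2, f_y(x, y) = -x**2 + 4*x*y + x + 3*y**2 + 2.
  f_x(P) = 23, f_y(P) = 29 (gradient nonzero, so P is smooth).
Step 3: tangent line at P: 23·(x − 0) + 29·(y − 3) = 0.
Expanding: 23*x + 29*y - 87 = 0.


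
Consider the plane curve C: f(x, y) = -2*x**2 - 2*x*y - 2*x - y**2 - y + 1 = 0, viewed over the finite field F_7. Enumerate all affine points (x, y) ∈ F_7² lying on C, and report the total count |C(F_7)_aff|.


Affine F_7-points: {(1, 1), (1, 3), (2, 3), (2, 6), (4, 1), (4, 4), (5, 4), (5, 6)}; count = 8.

For each of the 49 pairs (x, y) ∈ F_7², evaluate f(x, y) mod 7. Record the zeros.
  x = 0: [0↦1, 1↦6, 2↦2, 3↦3, 4↦2, 5↦6, 6↦1]  zeros at y ∈ ∅
  x = 1: [0↦4, 1↦0, 2↦1, 3↦0, 4↦4, 5↦6, 6↦6]  zeros at y ∈ {1, 3}
  x = 2: [0↦3, 1↦4, 2↦3, 3↦0, 4↦2, 5↦2, 6↦0]  zeros at y ∈ {3, 6}
  x = 3: [0↦5, 1↦4, 2↦1, 3↦3, 4↦3, 5↦1, 6↦4]  zeros at y ∈ ∅
  x = 4: [0↦3, 1↦0, 2↦2, 3↦2, 4↦0, 5↦3, 6↦4]  zeros at y ∈ {1, 4}
  x = 5: [0↦4, 1↦6, 2↦6, 3↦4, 4↦0, 5↦1, 6↦0]  zeros at y ∈ {4, 6}
  x = 6: [0↦1, 1↦1, 2↦6, 3↦2, 4↦3, 5↦2, 6↦6]  zeros at y ∈ ∅
Collecting zeros: affine points = {(1, 1), (1, 3), (2, 3), (2, 6), (4, 1), (4, 4), (5, 4), (5, 6)}.
Total count |C(F_7)_aff| = 8.


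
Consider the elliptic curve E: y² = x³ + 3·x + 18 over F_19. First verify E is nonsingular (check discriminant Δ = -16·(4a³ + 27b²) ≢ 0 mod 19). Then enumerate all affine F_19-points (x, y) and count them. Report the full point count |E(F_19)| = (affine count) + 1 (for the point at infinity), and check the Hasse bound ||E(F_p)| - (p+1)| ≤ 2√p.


Affine points = {(3, 4), (3, 15), (5, 5), (5, 14), (6, 9), (6, 10), (14, 7), (14, 12), (16, 1), (16, 18), (17, 2), (17, 17)}; affine count = 12; |E(F_19)| = 13.

Discriminant check: Δ ∝ 4a³ + 27b² = 4·3³ + 27·18² = 4·27 + 27·324 ≡ 2 (mod 19). Nonzero ⇒ E is nonsingular.
For each x ∈ F_19, compute rhs = x³ + 3·x + 18 mod 19, then count y ∈ F_19 with y² ≡ rhs.
  x = 0: rhs = 18, matching y values: none (0 points).
  x = 1: rhs = 3, matching y values: none (0 points).
  x = 2: rhs = 13, matching y values: none (0 points).
  x = 3: rhs = 16, matching y values: 4, 15 (2 points).
  x = 4: rhs = 18, matching y values: none (0 points).
  x = 5: rhs = 6, matching y values: 5, 14 (2 points).
  x = 6: rhs = 5, matching y values: 9, 10 (2 points).
  x = 7: rhs = 2, matching y values: none (0 points).
  x = 8: rhs = 3, matching y values: none (0 points).
  x = 9: rhs = 14, matching y values: none (0 points).
  x = 10: rhs = 3, matching y values: none (0 points).
  x = 11: rhs = 14, matching y values: none (0 points).
  x = 12: rhs = 15, matching y values: none (0 points).
  x = 13: rhs = 12, matching y values: none (0 points).
  x = 14: rhs = 11, matching y values: 7, 12 (2 points).
  x = 15: rhs = 18, matching y values: none (0 points).
  x = 16: rhs = 1, matching y values: 1, 18 (2 points).
  x = 17: rhs = 4, matching y values: 2, 17 (2 points).
  x = 18: rhs = 14, matching y values: none (0 points).
Total affine count: 12.
Full point count |E(F_19)| = 12 + 1 = 13.
Hasse bound: |13 − (19+1)| = |-7| = 7 ≤ 2√19 ≈ 8.7178 ✓.
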